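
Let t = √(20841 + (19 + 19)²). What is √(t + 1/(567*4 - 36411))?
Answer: √(-34143 + 1165744449*√22285)/34143 ≈ 12.218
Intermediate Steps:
t = √22285 (t = √(20841 + 38²) = √(20841 + 1444) = √22285 ≈ 149.28)
√(t + 1/(567*4 - 36411)) = √(√22285 + 1/(567*4 - 36411)) = √(√22285 + 1/(2268 - 36411)) = √(√22285 + 1/(-34143)) = √(√22285 - 1/34143) = √(-1/34143 + √22285)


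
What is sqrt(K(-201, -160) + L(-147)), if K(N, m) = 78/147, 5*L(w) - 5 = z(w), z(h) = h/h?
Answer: 2*sqrt(530)/35 ≈ 1.3155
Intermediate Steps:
z(h) = 1
L(w) = 6/5 (L(w) = 1 + (1/5)*1 = 1 + 1/5 = 6/5)
K(N, m) = 26/49 (K(N, m) = 78*(1/147) = 26/49)
sqrt(K(-201, -160) + L(-147)) = sqrt(26/49 + 6/5) = sqrt(424/245) = 2*sqrt(530)/35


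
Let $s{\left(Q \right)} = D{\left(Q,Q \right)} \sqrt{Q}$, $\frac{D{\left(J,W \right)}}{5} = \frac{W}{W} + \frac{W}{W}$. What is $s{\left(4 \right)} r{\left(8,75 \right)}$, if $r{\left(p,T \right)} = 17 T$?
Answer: $25500$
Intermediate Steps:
$D{\left(J,W \right)} = 10$ ($D{\left(J,W \right)} = 5 \left(\frac{W}{W} + \frac{W}{W}\right) = 5 \left(1 + 1\right) = 5 \cdot 2 = 10$)
$s{\left(Q \right)} = 10 \sqrt{Q}$
$s{\left(4 \right)} r{\left(8,75 \right)} = 10 \sqrt{4} \cdot 17 \cdot 75 = 10 \cdot 2 \cdot 1275 = 20 \cdot 1275 = 25500$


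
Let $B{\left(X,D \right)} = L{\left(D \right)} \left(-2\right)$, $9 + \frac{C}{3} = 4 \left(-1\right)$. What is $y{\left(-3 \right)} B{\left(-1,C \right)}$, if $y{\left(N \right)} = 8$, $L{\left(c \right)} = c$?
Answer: $624$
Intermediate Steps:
$C = -39$ ($C = -27 + 3 \cdot 4 \left(-1\right) = -27 + 3 \left(-4\right) = -27 - 12 = -39$)
$B{\left(X,D \right)} = - 2 D$ ($B{\left(X,D \right)} = D \left(-2\right) = - 2 D$)
$y{\left(-3 \right)} B{\left(-1,C \right)} = 8 \left(\left(-2\right) \left(-39\right)\right) = 8 \cdot 78 = 624$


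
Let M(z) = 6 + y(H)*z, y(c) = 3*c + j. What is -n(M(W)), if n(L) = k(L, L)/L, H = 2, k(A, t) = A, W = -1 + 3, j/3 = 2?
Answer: -1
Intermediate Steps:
j = 6 (j = 3*2 = 6)
W = 2
y(c) = 6 + 3*c (y(c) = 3*c + 6 = 6 + 3*c)
M(z) = 6 + 12*z (M(z) = 6 + (6 + 3*2)*z = 6 + (6 + 6)*z = 6 + 12*z)
n(L) = 1 (n(L) = L/L = 1)
-n(M(W)) = -1*1 = -1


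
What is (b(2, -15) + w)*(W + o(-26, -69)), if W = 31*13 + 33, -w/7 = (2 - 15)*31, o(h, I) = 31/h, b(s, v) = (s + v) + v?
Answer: 31574865/26 ≈ 1.2144e+6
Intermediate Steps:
b(s, v) = s + 2*v
w = 2821 (w = -7*(2 - 15)*31 = -(-91)*31 = -7*(-403) = 2821)
W = 436 (W = 403 + 33 = 436)
(b(2, -15) + w)*(W + o(-26, -69)) = ((2 + 2*(-15)) + 2821)*(436 + 31/(-26)) = ((2 - 30) + 2821)*(436 + 31*(-1/26)) = (-28 + 2821)*(436 - 31/26) = 2793*(11305/26) = 31574865/26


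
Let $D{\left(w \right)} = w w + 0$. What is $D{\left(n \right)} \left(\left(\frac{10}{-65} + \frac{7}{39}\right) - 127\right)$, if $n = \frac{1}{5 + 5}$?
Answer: $- \frac{1238}{975} \approx -1.2697$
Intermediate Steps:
$n = \frac{1}{10} \approx 0.1$
$D{\left(w \right)} = w^{2}$ ($D{\left(w \right)} = w^{2} + 0 = w^{2}$)
$D{\left(n \right)} \left(\left(\frac{10}{-65} + \frac{7}{39}\right) - 127\right) = \frac{\left(\frac{10}{-65} + \frac{7}{39}\right) - 127}{100} = \frac{\left(10 \left(- \frac{1}{65}\right) + 7 \cdot \frac{1}{39}\right) - 127}{100} = \frac{\left(- \frac{2}{13} + \frac{7}{39}\right) - 127}{100} = \frac{\frac{1}{39} - 127}{100} = \frac{1}{100} \left(- \frac{4952}{39}\right) = - \frac{1238}{975}$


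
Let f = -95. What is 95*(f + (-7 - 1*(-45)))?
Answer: -5415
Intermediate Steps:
95*(f + (-7 - 1*(-45))) = 95*(-95 + (-7 - 1*(-45))) = 95*(-95 + (-7 + 45)) = 95*(-95 + 38) = 95*(-57) = -5415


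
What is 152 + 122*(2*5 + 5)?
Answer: 1982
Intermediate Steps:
152 + 122*(2*5 + 5) = 152 + 122*(10 + 5) = 152 + 122*15 = 152 + 1830 = 1982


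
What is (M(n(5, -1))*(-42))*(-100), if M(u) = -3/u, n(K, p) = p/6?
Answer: 75600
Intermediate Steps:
n(K, p) = p/6 (n(K, p) = p*(⅙) = p/6)
(M(n(5, -1))*(-42))*(-100) = (-3/((⅙)*(-1))*(-42))*(-100) = (-3/(-⅙)*(-42))*(-100) = (-3*(-6)*(-42))*(-100) = (18*(-42))*(-100) = -756*(-100) = 75600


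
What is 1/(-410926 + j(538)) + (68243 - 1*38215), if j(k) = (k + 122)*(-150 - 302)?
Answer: 21297238887/709246 ≈ 30028.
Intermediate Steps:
j(k) = -55144 - 452*k (j(k) = (122 + k)*(-452) = -55144 - 452*k)
1/(-410926 + j(538)) + (68243 - 1*38215) = 1/(-410926 + (-55144 - 452*538)) + (68243 - 1*38215) = 1/(-410926 + (-55144 - 243176)) + (68243 - 38215) = 1/(-410926 - 298320) + 30028 = 1/(-709246) + 30028 = -1/709246 + 30028 = 21297238887/709246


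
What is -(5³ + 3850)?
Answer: -3975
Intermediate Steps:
-(5³ + 3850) = -(125 + 3850) = -1*3975 = -3975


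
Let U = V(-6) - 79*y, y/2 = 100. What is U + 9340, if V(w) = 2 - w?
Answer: -6452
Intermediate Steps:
y = 200 (y = 2*100 = 200)
U = -15792 (U = (2 - 1*(-6)) - 79*200 = (2 + 6) - 15800 = 8 - 15800 = -15792)
U + 9340 = -15792 + 9340 = -6452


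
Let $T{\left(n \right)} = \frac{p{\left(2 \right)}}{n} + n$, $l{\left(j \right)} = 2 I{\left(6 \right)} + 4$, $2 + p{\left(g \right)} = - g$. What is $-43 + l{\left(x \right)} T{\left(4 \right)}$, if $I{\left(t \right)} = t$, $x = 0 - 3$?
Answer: $5$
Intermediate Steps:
$x = -3$ ($x = 0 - 3 = -3$)
$p{\left(g \right)} = -2 - g$
$l{\left(j \right)} = 16$ ($l{\left(j \right)} = 2 \cdot 6 + 4 = 12 + 4 = 16$)
$T{\left(n \right)} = n - \frac{4}{n}$ ($T{\left(n \right)} = \frac{-2 - 2}{n} + n = - \frac{4}{n} + n = n - \frac{4}{n}$)
$-43 + l{\left(x \right)} T{\left(4 \right)} = -43 + 16 \left(4 - \frac{4}{4}\right) = -43 + 16 \left(4 - 1\right) = -43 + 16 \cdot 3 = -43 + 48 = 5$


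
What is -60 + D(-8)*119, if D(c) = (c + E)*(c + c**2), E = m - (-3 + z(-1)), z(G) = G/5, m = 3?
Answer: -60276/5 ≈ -12055.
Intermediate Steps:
z(G) = G/5 (z(G) = G*(1/5) = G/5)
E = 31/5 (E = 3 - (-3 + (1/5)*(-1)) = 3 - (-3 - 1/5) = 3 - 1*(-16/5) = 3 + 16/5 = 31/5 ≈ 6.2000)
D(c) = (31/5 + c)*(c + c**2) (D(c) = (c + 31/5)*(c + c**2) = (31/5 + c)*(c + c**2))
-60 + D(-8)*119 = -60 + ((1/5)*(-8)*(31 + 5*(-8)**2 + 36*(-8)))*119 = -60 + ((1/5)*(-8)*(31 + 5*64 - 288))*119 = -60 + ((1/5)*(-8)*(31 + 320 - 288))*119 = -60 + ((1/5)*(-8)*63)*119 = -60 - 504/5*119 = -60 - 59976/5 = -60276/5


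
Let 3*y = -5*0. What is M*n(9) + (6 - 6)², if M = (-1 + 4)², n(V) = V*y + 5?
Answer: 45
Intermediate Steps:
y = 0 (y = (-5*0)/3 = (⅓)*0 = 0)
n(V) = 5 (n(V) = V*0 + 5 = 0 + 5 = 5)
M = 9 (M = 3² = 9)
M*n(9) + (6 - 6)² = 9*5 + (6 - 6)² = 45 + 0² = 45 + 0 = 45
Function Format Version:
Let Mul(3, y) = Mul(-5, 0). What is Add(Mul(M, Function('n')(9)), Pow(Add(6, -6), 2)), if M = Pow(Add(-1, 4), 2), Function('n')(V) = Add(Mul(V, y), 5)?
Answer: 45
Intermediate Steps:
y = 0 (y = Mul(Rational(1, 3), Mul(-5, 0)) = Mul(Rational(1, 3), 0) = 0)
Function('n')(V) = 5 (Function('n')(V) = Add(Mul(V, 0), 5) = Add(0, 5) = 5)
M = 9 (M = Pow(3, 2) = 9)
Add(Mul(M, Function('n')(9)), Pow(Add(6, -6), 2)) = Add(Mul(9, 5), Pow(Add(6, -6), 2)) = Add(45, Pow(0, 2)) = Add(45, 0) = 45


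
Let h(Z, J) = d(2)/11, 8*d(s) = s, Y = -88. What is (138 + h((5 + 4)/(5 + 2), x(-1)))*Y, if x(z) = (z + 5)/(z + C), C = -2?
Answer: -12146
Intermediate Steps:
d(s) = s/8
x(z) = (5 + z)/(-2 + z) (x(z) = (z + 5)/(z - 2) = (5 + z)/(-2 + z))
h(Z, J) = 1/44 (h(Z, J) = ((⅛)*2)/11 = (¼)*(1/11) = 1/44)
(138 + h((5 + 4)/(5 + 2), x(-1)))*Y = (138 + 1/44)*(-88) = (6073/44)*(-88) = -12146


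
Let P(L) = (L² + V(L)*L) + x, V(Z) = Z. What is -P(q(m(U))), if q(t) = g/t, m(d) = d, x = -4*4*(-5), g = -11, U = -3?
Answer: -962/9 ≈ -106.89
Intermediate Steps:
x = 80 (x = -16*(-5) = 80)
q(t) = -11/t
P(L) = 80 + 2*L² (P(L) = (L² + L*L) + 80 = (L² + L²) + 80 = 2*L² + 80 = 80 + 2*L²)
-P(q(m(U))) = -(80 + 2*(-11/(-3))²) = -(80 + 2*(-11*(-⅓))²) = -(80 + 2*(11/3)²) = -(80 + 2*(121/9)) = -(80 + 242/9) = -1*962/9 = -962/9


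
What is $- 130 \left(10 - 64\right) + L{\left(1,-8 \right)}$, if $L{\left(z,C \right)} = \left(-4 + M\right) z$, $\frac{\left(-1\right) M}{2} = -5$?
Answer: $7026$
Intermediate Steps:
$M = 10$ ($M = \left(-2\right) \left(-5\right) = 10$)
$L{\left(z,C \right)} = 6 z$ ($L{\left(z,C \right)} = \left(-4 + 10\right) z = 6 z$)
$- 130 \left(10 - 64\right) + L{\left(1,-8 \right)} = - 130 \left(10 - 64\right) + 6 \cdot 1 = - 130 \left(10 - 64\right) + 6 = \left(-130\right) \left(-54\right) + 6 = 7020 + 6 = 7026$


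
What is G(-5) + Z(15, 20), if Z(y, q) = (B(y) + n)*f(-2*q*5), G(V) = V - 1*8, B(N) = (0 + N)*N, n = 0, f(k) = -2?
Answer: -463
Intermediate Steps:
B(N) = N² (B(N) = N*N = N²)
G(V) = -8 + V (G(V) = V - 8 = -8 + V)
Z(y, q) = -2*y² (Z(y, q) = (y² + 0)*(-2) = y²*(-2) = -2*y²)
G(-5) + Z(15, 20) = (-8 - 5) - 2*15² = -13 - 2*225 = -13 - 450 = -463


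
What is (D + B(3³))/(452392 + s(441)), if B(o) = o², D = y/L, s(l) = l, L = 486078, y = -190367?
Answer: 354160495/220112158974 ≈ 0.0016090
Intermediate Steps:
D = -190367/486078 ≈ -0.39164
(D + B(3³))/(452392 + s(441)) = (-190367/486078 + (3³)²)/(452392 + 441) = (-190367/486078 + 27²)/452833 = (-190367/486078 + 729)*(1/452833) = (354160495/486078)*(1/452833) = 354160495/220112158974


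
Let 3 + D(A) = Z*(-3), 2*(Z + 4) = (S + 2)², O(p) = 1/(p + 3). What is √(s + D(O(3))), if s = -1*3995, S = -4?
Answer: 2*I*√998 ≈ 63.182*I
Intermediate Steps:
s = -3995
O(p) = 1/(3 + p)
Z = -2 (Z = -4 + (-4 + 2)²/2 = -4 + (½)*(-2)² = -4 + (½)*4 = -4 + 2 = -2)
D(A) = 3 (D(A) = -3 - 2*(-3) = -3 + 6 = 3)
√(s + D(O(3))) = √(-3995 + 3) = √(-3992) = 2*I*√998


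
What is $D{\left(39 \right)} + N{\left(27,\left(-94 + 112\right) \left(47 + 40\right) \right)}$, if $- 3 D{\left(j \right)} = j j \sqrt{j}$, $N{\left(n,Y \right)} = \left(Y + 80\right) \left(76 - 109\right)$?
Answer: $-54318 - 507 \sqrt{39} \approx -57484.0$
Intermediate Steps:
$N{\left(n,Y \right)} = -2640 - 33 Y$ ($N{\left(n,Y \right)} = \left(80 + Y\right) \left(-33\right) = -2640 - 33 Y$)
$D{\left(j \right)} = - \frac{j^{\frac{5}{2}}}{3}$ ($D{\left(j \right)} = - \frac{j j \sqrt{j}}{3} = - \frac{j^{2} \sqrt{j}}{3} = - \frac{j^{\frac{5}{2}}}{3}$)
$D{\left(39 \right)} + N{\left(27,\left(-94 + 112\right) \left(47 + 40\right) \right)} = - \frac{39^{\frac{5}{2}}}{3} - \left(2640 + 33 \left(-94 + 112\right) \left(47 + 40\right)\right) = - \frac{1521 \sqrt{39}}{3} - \left(2640 + 33 \cdot 18 \cdot 87\right) = - 507 \sqrt{39} - 54318 = -54318 - 507 \sqrt{39}$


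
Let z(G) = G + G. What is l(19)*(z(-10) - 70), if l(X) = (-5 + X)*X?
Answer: -23940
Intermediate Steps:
l(X) = X*(-5 + X)
z(G) = 2*G
l(19)*(z(-10) - 70) = (19*(-5 + 19))*(2*(-10) - 70) = (19*14)*(-20 - 70) = 266*(-90) = -23940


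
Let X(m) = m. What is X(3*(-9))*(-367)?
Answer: 9909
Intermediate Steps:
X(3*(-9))*(-367) = (3*(-9))*(-367) = -27*(-367) = 9909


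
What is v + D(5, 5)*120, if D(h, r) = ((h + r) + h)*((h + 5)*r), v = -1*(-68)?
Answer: 90068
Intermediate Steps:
v = 68
D(h, r) = r*(5 + h)*(r + 2*h) (D(h, r) = (r + 2*h)*((5 + h)*r) = (r + 2*h)*(r*(5 + h)) = r*(5 + h)*(r + 2*h))
v + D(5, 5)*120 = 68 + (5*(2*5**2 + 5*5 + 10*5 + 5*5))*120 = 68 + (5*(2*25 + 25 + 50 + 25))*120 = 68 + (5*(50 + 25 + 50 + 25))*120 = 68 + (5*150)*120 = 68 + 750*120 = 68 + 90000 = 90068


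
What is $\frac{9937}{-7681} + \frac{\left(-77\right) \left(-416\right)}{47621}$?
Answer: $- \frac{32453155}{52253843} \approx -0.62107$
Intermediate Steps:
$\frac{9937}{-7681} + \frac{\left(-77\right) \left(-416\right)}{47621} = 9937 \left(- \frac{1}{7681}\right) + 32032 \cdot \frac{1}{47621} = - \frac{9937}{7681} + \frac{4576}{6803} = - \frac{32453155}{52253843}$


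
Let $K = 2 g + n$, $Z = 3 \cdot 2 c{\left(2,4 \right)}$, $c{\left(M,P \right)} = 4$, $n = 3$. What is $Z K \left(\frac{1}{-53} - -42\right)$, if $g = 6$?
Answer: $\frac{801000}{53} \approx 15113.0$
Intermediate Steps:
$Z = 24$ ($Z = 3 \cdot 2 \cdot 4 = 6 \cdot 4 = 24$)
$K = 15$ ($K = 2 \cdot 6 + 3 = 12 + 3 = 15$)
$Z K \left(\frac{1}{-53} - -42\right) = 24 \cdot 15 \left(\frac{1}{-53} - -42\right) = 360 \left(- \frac{1}{53} + 42\right) = 360 \cdot \frac{2225}{53} = \frac{801000}{53}$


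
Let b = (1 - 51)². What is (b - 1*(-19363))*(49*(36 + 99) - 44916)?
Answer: -837374763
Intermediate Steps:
b = 2500 (b = (-50)² = 2500)
(b - 1*(-19363))*(49*(36 + 99) - 44916) = (2500 - 1*(-19363))*(49*(36 + 99) - 44916) = (2500 + 19363)*(49*135 - 44916) = 21863*(6615 - 44916) = 21863*(-38301) = -837374763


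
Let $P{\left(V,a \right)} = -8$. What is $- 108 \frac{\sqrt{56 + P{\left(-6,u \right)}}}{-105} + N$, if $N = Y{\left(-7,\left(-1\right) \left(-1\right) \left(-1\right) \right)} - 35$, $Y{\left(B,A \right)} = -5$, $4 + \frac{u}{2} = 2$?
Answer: $-40 + \frac{144 \sqrt{3}}{35} \approx -32.874$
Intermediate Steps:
$u = -4$ ($u = -8 + 2 \cdot 2 = -8 + 4 = -4$)
$N = -40$ ($N = -5 - 35 = -40$)
$- 108 \frac{\sqrt{56 + P{\left(-6,u \right)}}}{-105} + N = - 108 \frac{\sqrt{56 - 8}}{-105} - 40 = - 108 \sqrt{48} \left(- \frac{1}{105}\right) - 40 = - 108 \cdot 4 \sqrt{3} \left(- \frac{1}{105}\right) - 40 = - 108 \left(- \frac{4 \sqrt{3}}{105}\right) - 40 = \frac{144 \sqrt{3}}{35} - 40 = -40 + \frac{144 \sqrt{3}}{35}$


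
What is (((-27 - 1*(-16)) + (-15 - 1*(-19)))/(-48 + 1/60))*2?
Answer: 840/2879 ≈ 0.29177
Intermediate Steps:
(((-27 - 1*(-16)) + (-15 - 1*(-19)))/(-48 + 1/60))*2 = (((-27 + 16) + (-15 + 19))/(-48 + 1/60))*2 = ((-11 + 4)/(-2879/60))*2 = -7*(-60/2879)*2 = (420/2879)*2 = 840/2879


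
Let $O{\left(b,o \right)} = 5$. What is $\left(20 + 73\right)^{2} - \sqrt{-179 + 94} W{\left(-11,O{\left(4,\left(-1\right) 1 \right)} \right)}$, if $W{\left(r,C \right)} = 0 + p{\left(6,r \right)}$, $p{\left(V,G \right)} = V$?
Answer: $8649 - 6 i \sqrt{85} \approx 8649.0 - 55.317 i$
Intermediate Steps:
$W{\left(r,C \right)} = 6$ ($W{\left(r,C \right)} = 0 + 6 = 6$)
$\left(20 + 73\right)^{2} - \sqrt{-179 + 94} W{\left(-11,O{\left(4,\left(-1\right) 1 \right)} \right)} = \left(20 + 73\right)^{2} - \sqrt{-179 + 94} \cdot 6 = 93^{2} - \sqrt{-85} \cdot 6 = 8649 - i \sqrt{85} \cdot 6 = 8649 - 6 i \sqrt{85}$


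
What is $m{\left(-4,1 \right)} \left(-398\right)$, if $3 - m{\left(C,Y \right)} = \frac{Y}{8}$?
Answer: $- \frac{4577}{4} \approx -1144.3$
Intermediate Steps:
$m{\left(C,Y \right)} = 3 - \frac{Y}{8}$
$m{\left(-4,1 \right)} \left(-398\right) = \left(3 - \frac{1}{8}\right) \left(-398\right) = \frac{23}{8} \left(-398\right) = - \frac{4577}{4}$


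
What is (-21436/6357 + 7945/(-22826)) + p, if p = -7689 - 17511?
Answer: -3657182830901/145104882 ≈ -25204.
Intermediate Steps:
p = -25200
(-21436/6357 + 7945/(-22826)) + p = (-21436/6357 + 7945/(-22826)) - 25200 = (-21436*1/6357 + 7945*(-1/22826)) - 25200 = (-21436/6357 - 7945/22826) - 25200 = -539804501/145104882 - 25200 = -3657182830901/145104882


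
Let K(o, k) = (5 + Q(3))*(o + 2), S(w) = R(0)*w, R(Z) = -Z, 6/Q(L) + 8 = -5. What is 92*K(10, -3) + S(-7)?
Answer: 65136/13 ≈ 5010.5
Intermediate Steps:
Q(L) = -6/13 (Q(L) = 6/(-8 - 5) = 6/(-13) = 6*(-1/13) = -6/13)
S(w) = 0 (S(w) = (-1*0)*w = 0*w = 0)
K(o, k) = 118/13 + 59*o/13 (K(o, k) = (5 - 6/13)*(o + 2) = 59*(2 + o)/13 = 118/13 + 59*o/13)
92*K(10, -3) + S(-7) = 92*(118/13 + (59/13)*10) + 0 = 92*(118/13 + 590/13) + 0 = 92*(708/13) + 0 = 65136/13 + 0 = 65136/13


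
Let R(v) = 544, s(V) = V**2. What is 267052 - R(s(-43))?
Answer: 266508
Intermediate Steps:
267052 - R(s(-43)) = 267052 - 1*544 = 267052 - 544 = 266508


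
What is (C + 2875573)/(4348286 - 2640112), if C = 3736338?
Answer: 6611911/1708174 ≈ 3.8707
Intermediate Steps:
(C + 2875573)/(4348286 - 2640112) = (3736338 + 2875573)/(4348286 - 2640112) = 6611911/1708174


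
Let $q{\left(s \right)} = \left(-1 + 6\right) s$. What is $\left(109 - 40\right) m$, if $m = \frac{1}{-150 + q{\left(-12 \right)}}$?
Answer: $- \frac{23}{70} \approx -0.32857$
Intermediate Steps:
$q{\left(s \right)} = 5 s$
$m = - \frac{1}{210}$ ($m = \frac{1}{-150 + 5 \left(-12\right)} = \frac{1}{-150 - 60} = \frac{1}{-210} = - \frac{1}{210} \approx -0.0047619$)
$\left(109 - 40\right) m = \left(109 - 40\right) \left(- \frac{1}{210}\right) = 69 \left(- \frac{1}{210}\right) = - \frac{23}{70}$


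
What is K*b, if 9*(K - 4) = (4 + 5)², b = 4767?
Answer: 61971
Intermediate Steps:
K = 13 (K = 4 + (4 + 5)²/9 = 4 + (⅑)*9² = 4 + (⅑)*81 = 4 + 9 = 13)
K*b = 13*4767 = 61971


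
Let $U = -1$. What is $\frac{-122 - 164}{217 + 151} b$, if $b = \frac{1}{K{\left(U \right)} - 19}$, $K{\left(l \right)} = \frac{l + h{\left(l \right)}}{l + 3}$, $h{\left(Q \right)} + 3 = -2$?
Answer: $\frac{13}{368} \approx 0.035326$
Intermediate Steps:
$h{\left(Q \right)} = -5$ ($h{\left(Q \right)} = -3 - 2 = -5$)
$K{\left(l \right)} = \frac{-5 + l}{3 + l}$ ($K{\left(l \right)} = \frac{l - 5}{l + 3} = \frac{-5 + l}{3 + l}$)
$b = - \frac{1}{22}$ ($b = \frac{1}{\frac{-5 - 1}{3 - 1} - 19} = \frac{1}{\frac{1}{2} \left(-6\right) - 19} = \frac{1}{-3 - 19} = \frac{1}{-22} = - \frac{1}{22} \approx -0.045455$)
$\frac{-122 - 164}{217 + 151} b = \frac{-122 - 164}{217 + 151} \left(- \frac{1}{22}\right) = - \frac{286}{368} \left(- \frac{1}{22}\right) = \left(-286\right) \frac{1}{368} \left(- \frac{1}{22}\right) = \left(- \frac{143}{184}\right) \left(- \frac{1}{22}\right) = \frac{13}{368}$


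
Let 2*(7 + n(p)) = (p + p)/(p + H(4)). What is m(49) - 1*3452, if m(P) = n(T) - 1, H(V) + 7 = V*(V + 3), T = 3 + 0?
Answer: -27679/8 ≈ -3459.9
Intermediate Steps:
T = 3
H(V) = -7 + V*(3 + V) (H(V) = -7 + V*(V + 3) = -7 + V*(3 + V))
n(p) = -7 + p/(21 + p) (n(p) = -7 + ((p + p)/(p + (-7 + 4² + 3*4)))/2 = -7 + ((2*p)/(p + (-7 + 16 + 12)))/2 = -7 + ((2*p)/(p + 21))/2 = -7 + ((2*p)/(21 + p))/2 = -7 + (2*p/(21 + p))/2 = -7 + p/(21 + p))
m(P) = -63/8 (m(P) = 3*(-49 - 2*3)/(21 + 3) - 1 = 3*(-49 - 6)/24 - 1 = 3*(1/24)*(-55) - 1 = -55/8 - 1 = -63/8)
m(49) - 1*3452 = -63/8 - 1*3452 = -63/8 - 3452 = -27679/8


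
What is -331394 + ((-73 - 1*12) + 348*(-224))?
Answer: -409431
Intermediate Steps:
-331394 + ((-73 - 1*12) + 348*(-224)) = -331394 + ((-73 - 12) - 77952) = -331394 + (-85 - 77952) = -331394 - 78037 = -409431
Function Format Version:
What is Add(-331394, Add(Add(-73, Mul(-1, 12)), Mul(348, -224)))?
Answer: -409431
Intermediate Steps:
Add(-331394, Add(Add(-73, Mul(-1, 12)), Mul(348, -224))) = Add(-331394, Add(Add(-73, -12), -77952)) = Add(-331394, Add(-85, -77952)) = Add(-331394, -78037) = -409431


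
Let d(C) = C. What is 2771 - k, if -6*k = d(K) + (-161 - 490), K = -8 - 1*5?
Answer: 7981/3 ≈ 2660.3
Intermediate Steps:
K = -13 (K = -8 - 5 = -13)
k = 332/3 (k = -(-13 + (-161 - 490))/6 = -(-13 - 651)/6 = -⅙*(-664) = 332/3 ≈ 110.67)
2771 - k = 2771 - 1*332/3 = 2771 - 332/3 = 7981/3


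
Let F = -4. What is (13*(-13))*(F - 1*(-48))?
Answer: -7436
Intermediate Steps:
(13*(-13))*(F - 1*(-48)) = (13*(-13))*(-4 - 1*(-48)) = -169*(-4 + 48) = -169*44 = -7436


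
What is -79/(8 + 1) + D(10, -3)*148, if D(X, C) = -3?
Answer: -4075/9 ≈ -452.78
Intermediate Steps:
-79/(8 + 1) + D(10, -3)*148 = -79/(8 + 1) - 3*148 = -79/9 - 444 = -4075/9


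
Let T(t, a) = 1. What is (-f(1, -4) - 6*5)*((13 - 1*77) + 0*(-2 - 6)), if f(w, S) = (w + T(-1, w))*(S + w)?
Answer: 1536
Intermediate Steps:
f(w, S) = (1 + w)*(S + w) (f(w, S) = (w + 1)*(S + w) = (1 + w)*(S + w))
(-f(1, -4) - 6*5)*((13 - 1*77) + 0*(-2 - 6)) = (-(-4 + 1 + 1² - 4*1) - 6*5)*((13 - 1*77) + 0*(-2 - 6)) = (-(-4 + 1 + 1 - 4) - 30)*((13 - 77) + 0*(-8)) = (-1*(-6) - 30)*(-64 + 0) = (6 - 30)*(-64) = -24*(-64) = 1536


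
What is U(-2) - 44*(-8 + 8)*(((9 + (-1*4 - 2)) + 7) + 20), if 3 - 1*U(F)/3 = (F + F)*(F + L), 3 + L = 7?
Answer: 33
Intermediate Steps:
L = 4 (L = -3 + 7 = 4)
U(F) = 9 - 6*F*(4 + F) (U(F) = 9 - 3*(F + F)*(F + 4) = 9 - 3*2*F*(4 + F) = 9 - 6*F*(4 + F))
U(-2) - 44*(-8 + 8)*(((9 + (-1*4 - 2)) + 7) + 20) = (9 - 24*(-2) - 6*(-2)²) - 44*(-8 + 8)*(((9 + (-1*4 - 2)) + 7) + 20) = (9 + 48 - 6*4) - 0*(((9 + (-4 - 2)) + 7) + 20) = (9 + 48 - 24) - 0*(((9 - 6) + 7) + 20) = 33 - 0*((3 + 7) + 20) = 33 - 0*(10 + 20) = 33 - 0*30 = 33 - 44*0 = 33 + 0 = 33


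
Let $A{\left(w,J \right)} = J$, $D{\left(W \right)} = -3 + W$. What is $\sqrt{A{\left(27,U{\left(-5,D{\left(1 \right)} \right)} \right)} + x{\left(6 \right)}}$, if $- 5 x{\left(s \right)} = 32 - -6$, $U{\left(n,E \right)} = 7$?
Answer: $\frac{i \sqrt{15}}{5} \approx 0.7746 i$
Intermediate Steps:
$x{\left(s \right)} = - \frac{38}{5}$ ($x{\left(s \right)} = - \frac{32 - -6}{5} = - \frac{32 + 6}{5} = \left(- \frac{1}{5}\right) 38 = - \frac{38}{5}$)
$\sqrt{A{\left(27,U{\left(-5,D{\left(1 \right)} \right)} \right)} + x{\left(6 \right)}} = \sqrt{7 - \frac{38}{5}} = \sqrt{- \frac{3}{5}} = \frac{i \sqrt{15}}{5}$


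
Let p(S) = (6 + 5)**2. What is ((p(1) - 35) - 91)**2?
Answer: 25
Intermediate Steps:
p(S) = 121 (p(S) = 11**2 = 121)
((p(1) - 35) - 91)**2 = ((121 - 35) - 91)**2 = (86 - 91)**2 = (-5)**2 = 25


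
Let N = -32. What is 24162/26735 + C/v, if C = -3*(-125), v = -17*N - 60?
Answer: 21720033/12939740 ≈ 1.6786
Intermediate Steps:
v = 484 (v = -17*(-32) - 60 = 544 - 60 = 484)
C = 375
24162/26735 + C/v = 24162/26735 + 375/484 = 21720033/12939740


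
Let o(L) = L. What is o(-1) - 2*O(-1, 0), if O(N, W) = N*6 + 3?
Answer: 5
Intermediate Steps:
O(N, W) = 3 + 6*N (O(N, W) = 6*N + 3 = 3 + 6*N)
o(-1) - 2*O(-1, 0) = -1 - 2*(3 + 6*(-1)) = -1 - 2*(3 - 6) = -1 - 2*(-3) = -1 + 6 = 5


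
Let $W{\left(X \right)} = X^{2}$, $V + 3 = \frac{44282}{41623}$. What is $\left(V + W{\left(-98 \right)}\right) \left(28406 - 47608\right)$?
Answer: $- \frac{7674400069410}{41623} \approx -1.8438 \cdot 10^{8}$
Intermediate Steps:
$V = - \frac{80587}{41623}$ ($V = -3 + \frac{44282}{41623} = - \frac{80587}{41623} \approx -1.9361$)
$\left(V + W{\left(-98 \right)}\right) \left(28406 - 47608\right) = \left(- \frac{80587}{41623} + \left(-98\right)^{2}\right) \left(28406 - 47608\right) = \left(- \frac{80587}{41623} + 9604\right) \left(-19202\right) = \frac{399666705}{41623} \left(-19202\right) = - \frac{7674400069410}{41623}$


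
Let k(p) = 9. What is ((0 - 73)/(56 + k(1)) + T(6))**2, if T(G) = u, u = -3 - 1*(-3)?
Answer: 5329/4225 ≈ 1.2613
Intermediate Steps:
u = 0 (u = -3 + 3 = 0)
T(G) = 0
((0 - 73)/(56 + k(1)) + T(6))**2 = ((0 - 73)/(56 + 9) + 0)**2 = (-73/65 + 0)**2 = (-73/65)**2 = 5329/4225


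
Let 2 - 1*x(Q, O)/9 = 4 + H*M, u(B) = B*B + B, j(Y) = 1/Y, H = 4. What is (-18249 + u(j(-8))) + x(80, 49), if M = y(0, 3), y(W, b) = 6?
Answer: -1182919/64 ≈ -18483.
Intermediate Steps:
M = 6
u(B) = B + B² (u(B) = B² + B = B + B²)
x(Q, O) = -234 (x(Q, O) = 18 - 9*(4 + 4*6) = 18 - 9*(4 + 24) = 18 - 9*28 = 18 - 252 = -234)
(-18249 + u(j(-8))) + x(80, 49) = (-18249 + (1 + 1/(-8))/(-8)) - 234 = (-18249 - (1 - ⅛)/8) - 234 = (-18249 - ⅛*7/8) - 234 = (-18249 - 7/64) - 234 = -1167943/64 - 234 = -1182919/64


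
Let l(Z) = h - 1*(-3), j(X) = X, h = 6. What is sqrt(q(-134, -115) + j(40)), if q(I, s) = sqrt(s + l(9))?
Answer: sqrt(40 + I*sqrt(106)) ≈ 6.3759 + 0.80739*I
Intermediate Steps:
l(Z) = 9 (l(Z) = 6 - 1*(-3) = 6 + 3 = 9)
q(I, s) = sqrt(9 + s) (q(I, s) = sqrt(s + 9) = sqrt(9 + s))
sqrt(q(-134, -115) + j(40)) = sqrt(sqrt(9 - 115) + 40) = sqrt(sqrt(-106) + 40) = sqrt(I*sqrt(106) + 40) = sqrt(40 + I*sqrt(106))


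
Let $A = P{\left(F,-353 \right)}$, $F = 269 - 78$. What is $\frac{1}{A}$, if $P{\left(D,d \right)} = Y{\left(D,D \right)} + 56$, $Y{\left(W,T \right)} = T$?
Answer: $\frac{1}{247} \approx 0.0040486$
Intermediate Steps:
$F = 191$ ($F = 269 - 78 = 191$)
$P{\left(D,d \right)} = 56 + D$ ($P{\left(D,d \right)} = D + 56 = 56 + D$)
$A = 247$ ($A = 56 + 191 = 247$)
$\frac{1}{A} = \frac{1}{247}$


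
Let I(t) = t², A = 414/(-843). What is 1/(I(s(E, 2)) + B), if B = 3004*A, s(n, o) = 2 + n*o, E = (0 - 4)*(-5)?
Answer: 281/81132 ≈ 0.0034635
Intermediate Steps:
E = 20 (E = -4*(-5) = 20)
A = -138/281 (A = 414*(-1/843) = -138/281 ≈ -0.49110)
B = -414552/281 (B = 3004*(-138/281) = -414552/281 ≈ -1475.3)
1/(I(s(E, 2)) + B) = 1/((2 + 20*2)² - 414552/281) = 1/((2 + 40)² - 414552/281) = 1/(42² - 414552/281) = 1/(1764 - 414552/281) = 1/(81132/281) = 281/81132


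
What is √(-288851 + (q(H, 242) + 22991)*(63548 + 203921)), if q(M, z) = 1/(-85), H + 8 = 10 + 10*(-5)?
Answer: √44427159219935/85 ≈ 78416.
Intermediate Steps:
H = -48 (H = -8 + (10 + 10*(-5)) = -8 + (10 - 50) = -8 - 40 = -48)
q(M, z) = -1/85
√(-288851 + (q(H, 242) + 22991)*(63548 + 203921)) = √(-288851 + (-1/85 + 22991)*(63548 + 203921)) = √(-288851 + (1954234/85)*267469) = √(-288851 + 522697013746/85) = √(522672461411/85) = √44427159219935/85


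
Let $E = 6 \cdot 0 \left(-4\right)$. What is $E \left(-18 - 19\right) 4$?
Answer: $0$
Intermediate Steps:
$E = 0$ ($E = 0 \left(-4\right) = 0$)
$E \left(-18 - 19\right) 4 = 0 \left(-18 - 19\right) 4 = 0 \left(-37\right) 4 = 0 \cdot 4 = 0$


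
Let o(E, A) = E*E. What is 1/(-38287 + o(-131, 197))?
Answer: -1/21126 ≈ -4.7335e-5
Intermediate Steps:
o(E, A) = E²
1/(-38287 + o(-131, 197)) = 1/(-38287 + (-131)²) = 1/(-38287 + 17161) = 1/(-21126) = -1/21126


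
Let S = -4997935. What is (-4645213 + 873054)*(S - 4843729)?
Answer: 37124321432576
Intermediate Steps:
(-4645213 + 873054)*(S - 4843729) = (-4645213 + 873054)*(-4997935 - 4843729) = -3772159*(-9841664) = 37124321432576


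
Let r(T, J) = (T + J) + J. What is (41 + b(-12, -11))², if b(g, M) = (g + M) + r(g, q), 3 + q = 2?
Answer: 16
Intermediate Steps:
q = -1 (q = -3 + 2 = -1)
r(T, J) = T + 2*J (r(T, J) = (J + T) + J = T + 2*J)
b(g, M) = -2 + M + 2*g (b(g, M) = (g + M) + (g + 2*(-1)) = (M + g) + (g - 2) = (M + g) + (-2 + g) = -2 + M + 2*g)
(41 + b(-12, -11))² = (41 + (-2 - 11 + 2*(-12)))² = (41 + (-2 - 11 - 24))² = (41 - 37)² = 4² = 16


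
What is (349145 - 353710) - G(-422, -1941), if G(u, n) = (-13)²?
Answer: -4734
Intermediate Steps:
G(u, n) = 169
(349145 - 353710) - G(-422, -1941) = (349145 - 353710) - 1*169 = -4565 - 169 = -4734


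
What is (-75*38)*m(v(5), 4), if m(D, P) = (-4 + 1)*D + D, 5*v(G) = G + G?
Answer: 11400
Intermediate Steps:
v(G) = 2*G/5 (v(G) = (G + G)/5 = (2*G)/5 = 2*G/5)
m(D, P) = -2*D (m(D, P) = -3*D + D = -2*D)
(-75*38)*m(v(5), 4) = (-75*38)*(-4*5/5) = -(-5700)*2 = -2850*(-4) = 11400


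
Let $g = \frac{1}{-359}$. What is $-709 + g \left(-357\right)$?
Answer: $- \frac{254174}{359} \approx -708.01$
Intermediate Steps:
$g = - \frac{1}{359} \approx -0.0027855$
$-709 + g \left(-357\right) = -709 - - \frac{357}{359} = -709 + \frac{357}{359} = - \frac{254174}{359}$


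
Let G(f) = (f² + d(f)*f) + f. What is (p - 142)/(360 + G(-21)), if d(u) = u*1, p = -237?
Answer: -379/1221 ≈ -0.31040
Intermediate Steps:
d(u) = u
G(f) = f + 2*f² (G(f) = (f² + f*f) + f = (f² + f²) + f = 2*f² + f = f + 2*f²)
(p - 142)/(360 + G(-21)) = (-237 - 142)/(360 - 21*(1 + 2*(-21))) = -379/(360 - 21*(1 - 42)) = -379/(360 - 21*(-41)) = -379/(360 + 861) = -379/1221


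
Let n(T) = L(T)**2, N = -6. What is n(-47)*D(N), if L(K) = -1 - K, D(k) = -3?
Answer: -6348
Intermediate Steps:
n(T) = (-1 - T)**2
n(-47)*D(N) = (1 - 47)**2*(-3) = (-46)**2*(-3) = 2116*(-3) = -6348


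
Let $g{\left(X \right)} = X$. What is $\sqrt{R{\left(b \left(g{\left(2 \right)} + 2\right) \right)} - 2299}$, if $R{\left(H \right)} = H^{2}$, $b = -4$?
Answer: $3 i \sqrt{227} \approx 45.2 i$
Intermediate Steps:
$\sqrt{R{\left(b \left(g{\left(2 \right)} + 2\right) \right)} - 2299} = \sqrt{\left(- 4 \left(2 + 2\right)\right)^{2} - 2299} = \sqrt{\left(\left(-4\right) 4\right)^{2} - 2299} = \sqrt{\left(-16\right)^{2} - 2299} = \sqrt{256 - 2299} = \sqrt{-2043} = 3 i \sqrt{227}$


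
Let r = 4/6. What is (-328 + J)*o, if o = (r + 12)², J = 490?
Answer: 25992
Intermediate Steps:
r = ⅔ (r = 4*(⅙) = ⅔ ≈ 0.66667)
o = 1444/9 (o = (⅔ + 12)² = (38/3)² = 1444/9 ≈ 160.44)
(-328 + J)*o = (-328 + 490)*(1444/9) = 162*(1444/9) = 25992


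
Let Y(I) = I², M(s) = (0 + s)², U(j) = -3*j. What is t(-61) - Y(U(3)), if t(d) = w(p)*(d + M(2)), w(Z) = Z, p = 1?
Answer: -138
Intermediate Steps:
M(s) = s²
t(d) = 4 + d (t(d) = 1*(d + 2²) = 1*(d + 4) = 1*(4 + d) = 4 + d)
t(-61) - Y(U(3)) = (4 - 61) - (-3*3)² = -57 - 1*(-9)² = -57 - 1*81 = -57 - 81 = -138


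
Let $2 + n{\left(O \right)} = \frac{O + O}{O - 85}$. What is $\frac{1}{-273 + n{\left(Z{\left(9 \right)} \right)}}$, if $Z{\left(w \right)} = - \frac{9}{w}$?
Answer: $- \frac{43}{11824} \approx -0.0036367$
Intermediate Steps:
$n{\left(O \right)} = -2 + \frac{2 O}{-85 + O}$ ($n{\left(O \right)} = -2 + \frac{O + O}{O - 85} = -2 + \frac{2 O}{-85 + O}$)
$\frac{1}{-273 + n{\left(Z{\left(9 \right)} \right)}} = \frac{1}{-273 + \frac{170}{-85 - \frac{9}{9}}} = \frac{1}{-273 + \frac{170}{-85 - 1}} = \frac{1}{-273 + \frac{170}{-86}} = \frac{1}{-273 + 170 \left(- \frac{1}{86}\right)} = \frac{1}{-273 - \frac{85}{43}} = \frac{1}{- \frac{11824}{43}} = - \frac{43}{11824}$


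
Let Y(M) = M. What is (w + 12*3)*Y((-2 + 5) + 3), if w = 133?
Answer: 1014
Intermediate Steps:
(w + 12*3)*Y((-2 + 5) + 3) = (133 + 12*3)*((-2 + 5) + 3) = (133 + 36)*(3 + 3) = 169*6 = 1014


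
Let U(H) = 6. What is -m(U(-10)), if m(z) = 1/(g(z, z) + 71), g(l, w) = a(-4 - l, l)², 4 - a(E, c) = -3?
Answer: -1/120 ≈ -0.0083333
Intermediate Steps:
a(E, c) = 7 (a(E, c) = 4 - 1*(-3) = 4 + 3 = 7)
g(l, w) = 49 (g(l, w) = 7² = 49)
m(z) = 1/120 (m(z) = 1/(49 + 71) = 1/120)
-m(U(-10)) = -1*1/120 = -1/120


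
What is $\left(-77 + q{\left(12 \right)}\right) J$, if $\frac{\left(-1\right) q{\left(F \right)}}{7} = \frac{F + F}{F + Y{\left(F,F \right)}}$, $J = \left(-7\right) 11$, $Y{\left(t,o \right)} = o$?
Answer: $6468$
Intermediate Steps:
$J = -77$
$q{\left(F \right)} = -7$ ($q{\left(F \right)} = - 7 \frac{F + F}{F + F} = - 7 \frac{2 F}{2 F} = - 7 \cdot 2 F \frac{1}{2 F} = \left(-7\right) 1 = -7$)
$\left(-77 + q{\left(12 \right)}\right) J = \left(-77 - 7\right) \left(-77\right) = \left(-84\right) \left(-77\right) = 6468$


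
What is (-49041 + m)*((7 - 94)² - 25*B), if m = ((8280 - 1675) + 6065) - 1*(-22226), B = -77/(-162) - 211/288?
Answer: -92581490945/864 ≈ -1.0715e+8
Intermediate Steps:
B = -667/2592 (B = -77*(-1/162) - 211*1/288 = 77/162 - 211/288 = -667/2592 ≈ -0.25733)
m = 34896 (m = (6605 + 6065) + 22226 = 12670 + 22226 = 34896)
(-49041 + m)*((7 - 94)² - 25*B) = (-49041 + 34896)*((7 - 94)² - 25*(-667/2592)) = -14145*((-87)² + 16675/2592) = -14145*(7569 + 16675/2592) = -14145*19635523/2592 = -92581490945/864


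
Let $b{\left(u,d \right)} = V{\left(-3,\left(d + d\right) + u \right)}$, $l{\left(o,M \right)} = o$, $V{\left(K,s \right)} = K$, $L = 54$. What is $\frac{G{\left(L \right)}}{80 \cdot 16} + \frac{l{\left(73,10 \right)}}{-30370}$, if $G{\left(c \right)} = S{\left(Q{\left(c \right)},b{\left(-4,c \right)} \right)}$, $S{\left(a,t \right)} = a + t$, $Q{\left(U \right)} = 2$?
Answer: $- \frac{12381}{3887360} \approx -0.0031849$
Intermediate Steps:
$b{\left(u,d \right)} = -3$
$G{\left(c \right)} = -1$ ($G{\left(c \right)} = 2 - 3 = -1$)
$\frac{G{\left(L \right)}}{80 \cdot 16} + \frac{l{\left(73,10 \right)}}{-30370} = - \frac{1}{80 \cdot 16} + \frac{73}{-30370} = - \frac{1}{1280} + 73 \left(- \frac{1}{30370}\right) = \left(-1\right) \frac{1}{1280} - \frac{73}{30370} = - \frac{1}{1280} - \frac{73}{30370} = - \frac{12381}{3887360}$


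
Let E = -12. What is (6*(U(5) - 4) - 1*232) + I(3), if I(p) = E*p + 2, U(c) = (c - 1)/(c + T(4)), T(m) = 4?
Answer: -862/3 ≈ -287.33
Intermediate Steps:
U(c) = (-1 + c)/(4 + c) (U(c) = (c - 1)/(c + 4) = (-1 + c)/(4 + c))
I(p) = 2 - 12*p (I(p) = -12*p + 2 = 2 - 12*p)
(6*(U(5) - 4) - 1*232) + I(3) = (6*((-1 + 5)/(4 + 5) - 4) - 1*232) + (2 - 12*3) = (6*(4/9 - 4) - 232) + (2 - 36) = (6*((⅑)*4 - 4) - 232) - 34 = (6*(4/9 - 4) - 232) - 34 = (6*(-32/9) - 232) - 34 = (-64/3 - 232) - 34 = -760/3 - 34 = -862/3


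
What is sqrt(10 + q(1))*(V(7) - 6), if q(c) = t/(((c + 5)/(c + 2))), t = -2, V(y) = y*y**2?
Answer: 1011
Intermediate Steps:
V(y) = y**3
q(c) = -2*(2 + c)/(5 + c) (q(c) = -2*(c + 2)/(c + 5) = -2*(2 + c)/(5 + c))
sqrt(10 + q(1))*(V(7) - 6) = sqrt(10 + 2*(-2 - 1*1)/(5 + 1))*(7**3 - 6) = sqrt(10 + 2*(-2 - 1)/6)*(343 - 6) = sqrt(10 + 2*(1/6)*(-3))*337 = sqrt(10 - 1)*337 = sqrt(9)*337 = 3*337 = 1011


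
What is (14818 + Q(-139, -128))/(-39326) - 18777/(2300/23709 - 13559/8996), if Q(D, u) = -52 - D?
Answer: 12114707973772921/909881218162 ≈ 13315.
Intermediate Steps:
(14818 + Q(-139, -128))/(-39326) - 18777/(2300/23709 - 13559/8996) = (14818 + (-52 - 1*(-139)))/(-39326) - 18777/(2300/23709 - 13559/8996) = (14818 + (-52 + 139))*(-1/39326) - 18777/(2300*(1/23709) - 13559*1/8996) = (14818 + 87)*(-1/39326) - 18777/(2300/23709 - 1043/692) = 14905*(-1/39326) - 18777/(-23136887/16406628) = -14905/39326 - 18777*(-16406628/23136887) = -14905/39326 + 308067253956/23136887 = 12114707973772921/909881218162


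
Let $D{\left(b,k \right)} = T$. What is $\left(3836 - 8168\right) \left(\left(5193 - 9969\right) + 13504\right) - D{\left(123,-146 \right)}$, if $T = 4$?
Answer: $-37809700$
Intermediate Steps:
$D{\left(b,k \right)} = 4$
$\left(3836 - 8168\right) \left(\left(5193 - 9969\right) + 13504\right) - D{\left(123,-146 \right)} = \left(3836 - 8168\right) \left(\left(5193 - 9969\right) + 13504\right) - 4 = - 4332 \left(-4776 + 13504\right) - 4 = \left(-4332\right) 8728 - 4 = -37809696 - 4 = -37809700$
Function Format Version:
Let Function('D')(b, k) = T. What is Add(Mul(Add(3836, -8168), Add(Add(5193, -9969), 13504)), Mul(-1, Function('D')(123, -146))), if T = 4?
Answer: -37809700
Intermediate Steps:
Function('D')(b, k) = 4
Add(Mul(Add(3836, -8168), Add(Add(5193, -9969), 13504)), Mul(-1, Function('D')(123, -146))) = Add(Mul(Add(3836, -8168), Add(Add(5193, -9969), 13504)), Mul(-1, 4)) = Add(Mul(-4332, Add(-4776, 13504)), -4) = Add(Mul(-4332, 8728), -4) = Add(-37809696, -4) = -37809700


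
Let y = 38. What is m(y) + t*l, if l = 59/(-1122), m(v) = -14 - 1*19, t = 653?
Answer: -75553/1122 ≈ -67.338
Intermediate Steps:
m(v) = -33 (m(v) = -14 - 19 = -33)
l = -59/1122 (l = 59*(-1/1122) = -59/1122 ≈ -0.052585)
m(y) + t*l = -33 + 653*(-59/1122) = -33 - 38527/1122 = -75553/1122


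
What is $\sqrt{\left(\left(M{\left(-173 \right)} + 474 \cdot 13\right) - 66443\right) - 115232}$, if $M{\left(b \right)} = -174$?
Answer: $i \sqrt{175687} \approx 419.15 i$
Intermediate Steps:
$\sqrt{\left(\left(M{\left(-173 \right)} + 474 \cdot 13\right) - 66443\right) - 115232} = \sqrt{\left(\left(-174 + 474 \cdot 13\right) - 66443\right) - 115232} = \sqrt{\left(\left(-174 + 6162\right) - 66443\right) - 115232} = \sqrt{\left(5988 - 66443\right) - 115232} = \sqrt{-60455 - 115232} = \sqrt{-175687} = i \sqrt{175687}$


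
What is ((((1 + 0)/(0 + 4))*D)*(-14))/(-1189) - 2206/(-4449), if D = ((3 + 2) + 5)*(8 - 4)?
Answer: 3245794/5289861 ≈ 0.61359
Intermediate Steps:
D = 40 (D = (5 + 5)*4 = 10*4 = 40)
((((1 + 0)/(0 + 4))*D)*(-14))/(-1189) - 2206/(-4449) = ((((1 + 0)/(0 + 4))*40)*(-14))/(-1189) - 2206/(-4449) = (((1/4)*40)*(-14))*(-1/1189) - 2206*(-1/4449) = (((1*(¼))*40)*(-14))*(-1/1189) + 2206/4449 = (((¼)*40)*(-14))*(-1/1189) + 2206/4449 = (10*(-14))*(-1/1189) + 2206/4449 = -140*(-1/1189) + 2206/4449 = 140/1189 + 2206/4449 = 3245794/5289861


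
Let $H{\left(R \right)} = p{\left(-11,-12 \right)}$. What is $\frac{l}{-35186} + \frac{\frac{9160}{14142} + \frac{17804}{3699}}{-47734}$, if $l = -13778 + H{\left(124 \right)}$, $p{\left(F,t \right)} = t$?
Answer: $\frac{1434330474920683}{3660847599485133} \approx 0.3918$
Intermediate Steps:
$H{\left(R \right)} = -12$
$l = -13790$ ($l = -13778 - 12 = -13790$)
$\frac{l}{-35186} + \frac{\frac{9160}{14142} + \frac{17804}{3699}}{-47734} = - \frac{13790}{-35186} + \frac{\frac{9160}{14142} + \frac{17804}{3699}}{-47734} = \left(-13790\right) \left(- \frac{1}{35186}\right) + \left(9160 \cdot \frac{1}{14142} + 17804 \cdot \frac{1}{3699}\right) \left(- \frac{1}{47734}\right) = \frac{6895}{17593} + \left(\frac{4580}{7071} + \frac{17804}{3699}\right) \left(- \frac{1}{47734}\right) = \frac{6895}{17593} + \frac{47611168}{8718543} \left(- \frac{1}{47734}\right) = \frac{6895}{17593} - \frac{23805584}{208085465781} = \frac{1434330474920683}{3660847599485133}$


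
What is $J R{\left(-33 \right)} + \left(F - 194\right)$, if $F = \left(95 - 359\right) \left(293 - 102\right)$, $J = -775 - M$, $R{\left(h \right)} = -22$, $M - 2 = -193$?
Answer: $-37770$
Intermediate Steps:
$M = -191$ ($M = 2 - 193 = -191$)
$J = -584$ ($J = -775 - -191 = -775 + 191 = -584$)
$F = -50424$ ($F = \left(-264\right) 191 = -50424$)
$J R{\left(-33 \right)} + \left(F - 194\right) = \left(-584\right) \left(-22\right) - 50618 = 12848 - 50618 = -37770$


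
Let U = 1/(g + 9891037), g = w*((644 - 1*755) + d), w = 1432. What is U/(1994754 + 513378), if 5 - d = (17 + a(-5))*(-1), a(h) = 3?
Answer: 1/24499144940820 ≈ 4.0818e-14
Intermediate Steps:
d = 25 (d = 5 - (17 + 3)*(-1) = 5 - 20*(-1) = 5 - 1*(-20) = 5 + 20 = 25)
g = -123152 (g = 1432*((644 - 1*755) + 25) = 1432*((644 - 755) + 25) = 1432*(-111 + 25) = 1432*(-86) = -123152)
U = 1/9767885 (U = 1/(-123152 + 9891037) = 1/9767885 ≈ 1.0238e-7)
U/(1994754 + 513378) = 1/(9767885*(1994754 + 513378)) = (1/9767885)/2508132 = (1/9767885)*(1/2508132) = 1/24499144940820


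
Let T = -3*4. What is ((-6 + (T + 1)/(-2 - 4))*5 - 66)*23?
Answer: -11983/6 ≈ -1997.2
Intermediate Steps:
T = -12 (T = -1*12 = -12)
((-6 + (T + 1)/(-2 - 4))*5 - 66)*23 = ((-6 + (-12 + 1)/(-2 - 4))*5 - 66)*23 = ((-6 - 11/(-6))*5 - 66)*23 = ((-6 - 11*(-1/6))*5 - 66)*23 = ((-6 + 11/6)*5 - 66)*23 = (-25/6*5 - 66)*23 = (-125/6 - 66)*23 = -521/6*23 = -11983/6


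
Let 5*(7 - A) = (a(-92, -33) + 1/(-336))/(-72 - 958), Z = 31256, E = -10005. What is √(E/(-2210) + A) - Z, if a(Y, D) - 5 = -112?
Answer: -31256 + √4206839869397802/19120920 ≈ -31253.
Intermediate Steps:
a(Y, D) = -107 (a(Y, D) = 5 - 112 = -107)
A = 12076847/1730400 (A = 7 - (-107 + 1/(-336))/(5*(-72 - 958)) = 7 - (-107 - 1/336)/(5*(-1030)) = 7 - (-35953)*(-1)/(1680*1030) = 7 - ⅕*35953/346080 = 7 - 35953/1730400 = 12076847/1730400 ≈ 6.9792)
√(E/(-2210) + A) - Z = √(-10005/(-2210) + 12076847/1730400) - 1*31256 = √(-10005*(-1/2210) + 12076847/1730400) - 31256 = √(2001/442 + 12076847/1730400) - 31256 = √(4400248387/382418400) - 31256 = √4206839869397802/19120920 - 31256 = -31256 + √4206839869397802/19120920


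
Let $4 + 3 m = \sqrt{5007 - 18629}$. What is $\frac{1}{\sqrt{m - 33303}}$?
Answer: $\frac{\sqrt{3}}{\sqrt{-99913 + 7 i \sqrt{278}}} \approx 3.2005 \cdot 10^{-6} - 0.0054796 i$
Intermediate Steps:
$m = - \frac{4}{3} + \frac{7 i \sqrt{278}}{3}$ ($m = - \frac{4}{3} + \frac{\sqrt{5007 - 18629}}{3} = - \frac{4}{3} + \frac{\sqrt{-13622}}{3} = - \frac{4}{3} + \frac{7 i \sqrt{278}}{3} \approx -1.3333 + 38.904 i$)
$\frac{1}{\sqrt{m - 33303}} = \frac{1}{\sqrt{\left(- \frac{4}{3} + \frac{7 i \sqrt{278}}{3}\right) - 33303}} = \frac{1}{\sqrt{- \frac{99913}{3} + \frac{7 i \sqrt{278}}{3}}}$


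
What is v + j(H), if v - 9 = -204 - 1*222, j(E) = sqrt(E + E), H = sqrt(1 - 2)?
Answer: -416 + I ≈ -416.0 + 1.0*I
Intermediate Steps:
H = I (H = sqrt(-1) = I ≈ 1.0*I)
j(E) = sqrt(2)*sqrt(E) (j(E) = sqrt(2*E) = sqrt(2)*sqrt(E))
v = -417 (v = 9 + (-204 - 1*222) = 9 + (-204 - 222) = 9 - 426 = -417)
v + j(H) = -417 + sqrt(2)*sqrt(I)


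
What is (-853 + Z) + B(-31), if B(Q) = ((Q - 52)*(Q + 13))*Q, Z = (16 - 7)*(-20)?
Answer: -47347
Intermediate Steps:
Z = -180 (Z = 9*(-20) = -180)
B(Q) = Q*(-52 + Q)*(13 + Q) (B(Q) = ((-52 + Q)*(13 + Q))*Q = Q*(-52 + Q)*(13 + Q))
(-853 + Z) + B(-31) = (-853 - 180) - 31*(-676 + (-31)**2 - 39*(-31)) = -1033 - 31*(-676 + 961 + 1209) = -1033 - 31*1494 = -1033 - 46314 = -47347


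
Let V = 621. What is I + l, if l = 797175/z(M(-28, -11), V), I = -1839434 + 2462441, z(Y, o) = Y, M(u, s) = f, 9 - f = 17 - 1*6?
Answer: 448839/2 ≈ 2.2442e+5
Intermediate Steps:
f = -2 (f = 9 - (17 - 1*6) = 9 - (17 - 6) = 9 - 1*11 = 9 - 11 = -2)
M(u, s) = -2
I = 623007
l = -797175/2 (l = 797175/(-2) = 797175*(-½) = -797175/2 ≈ -3.9859e+5)
I + l = 623007 - 797175/2 = 448839/2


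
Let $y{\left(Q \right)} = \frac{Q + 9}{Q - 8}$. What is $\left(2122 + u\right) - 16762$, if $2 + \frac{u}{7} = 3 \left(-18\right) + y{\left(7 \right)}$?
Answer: $-15144$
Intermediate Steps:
$y{\left(Q \right)} = \frac{9 + Q}{-8 + Q}$
$u = -504$ ($u = -14 + 7 \left(3 \left(-18\right) + \frac{9 + 7}{-8 + 7}\right) = -14 + 7 \left(-54 + \frac{1}{-1} \cdot 16\right) = -14 + 7 \left(-54 - 16\right) = -14 + 7 \left(-70\right) = -14 - 490 = -504$)
$\left(2122 + u\right) - 16762 = \left(2122 - 504\right) - 16762 = 1618 - 16762 = -15144$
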